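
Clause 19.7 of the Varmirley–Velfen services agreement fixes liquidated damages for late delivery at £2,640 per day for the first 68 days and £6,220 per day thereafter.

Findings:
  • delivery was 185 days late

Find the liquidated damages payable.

£907,260

First 68 days: 68 × £2,640 = £179,520
Remaining days: (185 − 68) × £6,220 = £727,740
Accrued per-day damages: £179,520 + £727,740 = £907,260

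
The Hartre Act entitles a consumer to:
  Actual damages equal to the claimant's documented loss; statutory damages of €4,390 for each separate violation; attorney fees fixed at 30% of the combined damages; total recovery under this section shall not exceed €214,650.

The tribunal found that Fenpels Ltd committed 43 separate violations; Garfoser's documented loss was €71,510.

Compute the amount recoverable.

Statutory damages: 43 × €4,390 = €188,770
Combined damages: €71,510 + €188,770 = €260,280
Attorney fees: 30% of €260,280 = €78,084
Total before cap: €260,280 + €78,084 = €338,364
Cap at €214,650: €338,364 exceeds the cap → €214,650

€214,650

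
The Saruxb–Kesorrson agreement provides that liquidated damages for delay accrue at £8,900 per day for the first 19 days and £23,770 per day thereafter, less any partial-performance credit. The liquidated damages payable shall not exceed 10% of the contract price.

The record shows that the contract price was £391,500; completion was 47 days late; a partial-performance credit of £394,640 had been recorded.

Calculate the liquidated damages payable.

First 19 days: 19 × £8,900 = £169,100
Remaining days: (47 − 19) × £23,770 = £665,560
Accrued per-day damages: £169,100 + £665,560 = £834,660
Less partial-performance credit: £834,660 − £394,640 = £440,020
Cap: 10% of £391,500 = £39,150
Cap at £39,150: £440,020 exceeds the cap → £39,150

Liquidated damages: £39,150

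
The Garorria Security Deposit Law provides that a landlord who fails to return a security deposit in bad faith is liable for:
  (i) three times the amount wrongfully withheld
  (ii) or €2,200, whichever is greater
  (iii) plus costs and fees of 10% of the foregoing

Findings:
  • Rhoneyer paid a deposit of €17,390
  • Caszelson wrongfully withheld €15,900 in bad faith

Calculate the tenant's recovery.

Trebled: 3 × €15,900 = €47,700
Minimum €2,200: €47,700 meets the minimum, no increase.
Costs and fees: 10% of €47,700 = €4,770
Total recovery: €47,700 + €4,770 = €52,470

€52,470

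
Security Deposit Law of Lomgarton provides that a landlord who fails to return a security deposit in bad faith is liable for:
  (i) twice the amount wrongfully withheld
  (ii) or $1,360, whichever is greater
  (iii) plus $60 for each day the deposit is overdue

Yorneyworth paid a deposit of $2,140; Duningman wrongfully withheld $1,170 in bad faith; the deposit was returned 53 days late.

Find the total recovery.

Doubled: 2 × $1,170 = $2,340
Minimum $1,360: $2,340 meets the minimum, no increase.
Late-return penalty: 53 × $60 = $3,180
Damages plus late penalty: $2,340 + $3,180 = $5,520

$5,520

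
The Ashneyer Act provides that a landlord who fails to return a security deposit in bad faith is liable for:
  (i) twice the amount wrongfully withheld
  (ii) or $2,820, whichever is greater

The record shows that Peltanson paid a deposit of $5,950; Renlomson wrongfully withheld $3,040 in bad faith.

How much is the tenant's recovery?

$6,080

Doubled: 2 × $3,040 = $6,080
Minimum $2,820: $6,080 meets the minimum, no increase.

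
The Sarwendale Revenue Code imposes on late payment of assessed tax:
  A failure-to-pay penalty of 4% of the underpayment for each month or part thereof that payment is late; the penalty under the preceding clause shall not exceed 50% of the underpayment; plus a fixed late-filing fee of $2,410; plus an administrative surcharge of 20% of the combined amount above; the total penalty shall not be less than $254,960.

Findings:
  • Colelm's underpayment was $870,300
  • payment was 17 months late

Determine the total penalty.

$525,072

Accrued rate: 4% × 17 = 68%, capped at 50% → 50%
Failure-to-pay penalty: 50% of $870,300 = $435,150
Penalty before surcharge: $435,150 + $2,410 = $437,560
Administrative surcharge: 20% of $437,560 = $87,512
Total penalty: $437,560 + $87,512 = $525,072
Minimum $254,960: $525,072 meets the minimum, no increase.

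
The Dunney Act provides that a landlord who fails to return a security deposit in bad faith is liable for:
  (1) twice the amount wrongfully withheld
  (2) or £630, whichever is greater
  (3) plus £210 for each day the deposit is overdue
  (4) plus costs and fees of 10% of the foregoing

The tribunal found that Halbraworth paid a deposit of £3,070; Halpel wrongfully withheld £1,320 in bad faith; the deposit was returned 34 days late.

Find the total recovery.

Doubled: 2 × £1,320 = £2,640
Minimum £630: £2,640 meets the minimum, no increase.
Late-return penalty: 34 × £210 = £7,140
Damages plus late penalty: £2,640 + £7,140 = £9,780
Costs and fees: 10% of £9,780 = £978
Total recovery: £9,780 + £978 = £10,758

£10,758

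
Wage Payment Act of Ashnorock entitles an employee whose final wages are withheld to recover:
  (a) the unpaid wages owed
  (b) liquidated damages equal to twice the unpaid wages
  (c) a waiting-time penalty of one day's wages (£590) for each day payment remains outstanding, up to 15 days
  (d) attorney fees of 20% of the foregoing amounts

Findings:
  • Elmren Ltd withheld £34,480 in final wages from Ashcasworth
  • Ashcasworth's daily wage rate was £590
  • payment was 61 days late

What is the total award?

Doubled: 2 × £34,480 = £68,960
Penalty days: min(61, 15) = 15
Waiting-time penalty: 15 × £590 = £8,850
Subtotal: £34,480 + £68,960 + £8,850 = £112,290
Attorney fees: 20% of £112,290 = £22,458
Total award: £112,290 + £22,458 = £134,748

£134,748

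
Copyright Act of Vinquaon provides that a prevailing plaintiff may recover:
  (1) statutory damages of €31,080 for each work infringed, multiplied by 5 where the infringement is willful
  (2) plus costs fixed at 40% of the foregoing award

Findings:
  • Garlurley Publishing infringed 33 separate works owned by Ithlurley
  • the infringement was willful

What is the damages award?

Award: €7,179,480

Statutory damages: 33 × €31,080 = €1,025,640
Multiplied by 5: 5 × €1,025,640 = €5,128,200
Costs: 40% of €5,128,200 = €2,051,280
Award plus costs: €5,128,200 + €2,051,280 = €7,179,480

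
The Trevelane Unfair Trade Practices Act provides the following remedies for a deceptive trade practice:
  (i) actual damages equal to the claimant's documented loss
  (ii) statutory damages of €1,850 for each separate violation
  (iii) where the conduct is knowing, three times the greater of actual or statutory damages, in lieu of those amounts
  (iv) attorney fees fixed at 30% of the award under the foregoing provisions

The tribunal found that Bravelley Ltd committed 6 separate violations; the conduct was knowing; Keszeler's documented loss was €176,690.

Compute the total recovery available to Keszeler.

€689,091

Statutory damages: 6 × €1,850 = €11,100
Greater of actual damages (€176,690) or statutory damages (€11,100): €176,690
Trebled: 3 × €176,690 = €530,070
Attorney fees: 30% of €530,070 = €159,021
Total recovery: €530,070 + €159,021 = €689,091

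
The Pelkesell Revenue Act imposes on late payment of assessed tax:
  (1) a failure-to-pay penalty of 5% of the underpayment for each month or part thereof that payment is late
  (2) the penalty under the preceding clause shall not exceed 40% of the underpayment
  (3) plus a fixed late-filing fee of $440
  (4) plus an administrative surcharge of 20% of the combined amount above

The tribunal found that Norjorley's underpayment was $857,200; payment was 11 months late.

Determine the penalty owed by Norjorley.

Accrued rate: 5% × 11 = 55%, capped at 40% → 40%
Failure-to-pay penalty: 40% of $857,200 = $342,880
Penalty before surcharge: $342,880 + $440 = $343,320
Administrative surcharge: 20% of $343,320 = $68,664
Total penalty: $343,320 + $68,664 = $411,984

$411,984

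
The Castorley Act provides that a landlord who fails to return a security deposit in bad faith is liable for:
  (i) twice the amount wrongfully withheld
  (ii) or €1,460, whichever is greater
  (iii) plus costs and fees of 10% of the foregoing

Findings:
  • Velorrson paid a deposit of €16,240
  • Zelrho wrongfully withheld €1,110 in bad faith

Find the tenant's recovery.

Recovery: €2,442

Doubled: 2 × €1,110 = €2,220
Minimum €1,460: €2,220 meets the minimum, no increase.
Costs and fees: 10% of €2,220 = €222
Total recovery: €2,220 + €222 = €2,442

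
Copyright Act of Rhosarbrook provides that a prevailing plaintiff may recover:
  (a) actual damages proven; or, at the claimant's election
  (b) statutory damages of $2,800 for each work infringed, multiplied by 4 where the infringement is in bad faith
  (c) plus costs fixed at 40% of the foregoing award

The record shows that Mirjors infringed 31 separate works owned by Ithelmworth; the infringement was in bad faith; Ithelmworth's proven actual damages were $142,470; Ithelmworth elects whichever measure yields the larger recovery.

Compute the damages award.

$486,080

Statutory damages: 31 × $2,800 = $86,800
Multiplied by 4: 4 × $86,800 = $347,200
Greater of actual damages ($142,470) or enhanced statutory damages ($347,200): $347,200
Costs: 40% of $347,200 = $138,880
Award plus costs: $347,200 + $138,880 = $486,080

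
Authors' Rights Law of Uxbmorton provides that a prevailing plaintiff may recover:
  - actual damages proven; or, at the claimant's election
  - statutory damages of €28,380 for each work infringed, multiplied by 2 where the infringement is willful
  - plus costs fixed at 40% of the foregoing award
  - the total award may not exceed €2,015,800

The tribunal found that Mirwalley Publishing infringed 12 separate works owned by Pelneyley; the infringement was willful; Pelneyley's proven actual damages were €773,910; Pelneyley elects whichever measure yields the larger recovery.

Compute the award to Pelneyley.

Statutory damages: 12 × €28,380 = €340,560
Doubled: 2 × €340,560 = €681,120
Greater of actual damages (€773,910) or enhanced statutory damages (€681,120): €773,910
Costs: 40% of €773,910 = €309,564
Award plus costs: €773,910 + €309,564 = €1,083,474
Cap at €2,015,800: €1,083,474 is within the cap, no reduction.

€1,083,474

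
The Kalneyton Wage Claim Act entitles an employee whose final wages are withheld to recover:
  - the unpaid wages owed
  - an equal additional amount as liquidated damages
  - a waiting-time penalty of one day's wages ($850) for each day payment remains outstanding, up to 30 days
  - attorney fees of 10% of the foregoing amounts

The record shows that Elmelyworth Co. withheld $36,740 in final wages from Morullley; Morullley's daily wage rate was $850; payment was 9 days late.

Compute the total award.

$89,243

Liquidated damages (equal amount): $36,740
Penalty days: min(9, 30) = 9
Waiting-time penalty: 9 × $850 = $7,650
Subtotal: $36,740 + $36,740 + $7,650 = $81,130
Attorney fees: 10% of $81,130 = $8,113
Total award: $81,130 + $8,113 = $89,243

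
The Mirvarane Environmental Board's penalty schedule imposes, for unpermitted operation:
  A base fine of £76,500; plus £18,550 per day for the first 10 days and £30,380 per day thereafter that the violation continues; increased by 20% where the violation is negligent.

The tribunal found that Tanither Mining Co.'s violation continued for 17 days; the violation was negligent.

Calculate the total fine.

£569,592

First 10 days: 10 × £18,550 = £185,500
Remaining days: (17 − 10) × £30,380 = £212,660
Per-day component: £185,500 + £212,660 = £398,160
Base plus per-day: £76,500 + £398,160 = £474,660
Enhancement: 20% of £474,660 = £94,932
Enhanced fine: £474,660 + £94,932 = £569,592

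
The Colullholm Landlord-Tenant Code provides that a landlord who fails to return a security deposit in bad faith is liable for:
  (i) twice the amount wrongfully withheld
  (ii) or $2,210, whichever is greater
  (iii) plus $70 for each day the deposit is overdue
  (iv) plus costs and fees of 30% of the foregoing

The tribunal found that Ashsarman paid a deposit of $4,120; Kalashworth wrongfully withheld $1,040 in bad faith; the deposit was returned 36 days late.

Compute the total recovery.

$6,149

Doubled: 2 × $1,040 = $2,080
Minimum $2,210: $2,080 is below the minimum → $2,210
Late-return penalty: 36 × $70 = $2,520
Damages plus late penalty: $2,210 + $2,520 = $4,730
Costs and fees: 30% of $4,730 = $1,419
Total recovery: $4,730 + $1,419 = $6,149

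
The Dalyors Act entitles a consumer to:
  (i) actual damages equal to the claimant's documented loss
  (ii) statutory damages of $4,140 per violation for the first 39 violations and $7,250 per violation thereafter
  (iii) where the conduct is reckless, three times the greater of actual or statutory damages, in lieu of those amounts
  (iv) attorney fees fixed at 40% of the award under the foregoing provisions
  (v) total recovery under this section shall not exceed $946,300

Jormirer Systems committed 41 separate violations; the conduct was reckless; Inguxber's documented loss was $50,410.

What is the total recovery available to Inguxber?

$739,032

First 39 violations: 39 × $4,140 = $161,460
Remaining violations: (41 − 39) × $7,250 = $14,500
Statutory damages: $161,460 + $14,500 = $175,960
Greater of actual damages ($50,410) or statutory damages ($175,960): $175,960
Trebled: 3 × $175,960 = $527,880
Attorney fees: 40% of $527,880 = $211,152
Total before cap: $527,880 + $211,152 = $739,032
Cap at $946,300: $739,032 is within the cap, no reduction.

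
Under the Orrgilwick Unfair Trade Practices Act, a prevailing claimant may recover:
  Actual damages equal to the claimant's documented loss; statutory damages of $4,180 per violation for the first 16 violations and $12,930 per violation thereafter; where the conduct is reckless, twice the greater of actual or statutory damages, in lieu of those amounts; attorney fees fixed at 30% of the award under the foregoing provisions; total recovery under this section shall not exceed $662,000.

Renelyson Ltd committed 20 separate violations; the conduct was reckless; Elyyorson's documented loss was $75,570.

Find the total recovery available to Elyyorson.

$308,360

First 16 violations: 16 × $4,180 = $66,880
Remaining violations: (20 − 16) × $12,930 = $51,720
Statutory damages: $66,880 + $51,720 = $118,600
Greater of actual damages ($75,570) or statutory damages ($118,600): $118,600
Doubled: 2 × $118,600 = $237,200
Attorney fees: 30% of $237,200 = $71,160
Total before cap: $237,200 + $71,160 = $308,360
Cap at $662,000: $308,360 is within the cap, no reduction.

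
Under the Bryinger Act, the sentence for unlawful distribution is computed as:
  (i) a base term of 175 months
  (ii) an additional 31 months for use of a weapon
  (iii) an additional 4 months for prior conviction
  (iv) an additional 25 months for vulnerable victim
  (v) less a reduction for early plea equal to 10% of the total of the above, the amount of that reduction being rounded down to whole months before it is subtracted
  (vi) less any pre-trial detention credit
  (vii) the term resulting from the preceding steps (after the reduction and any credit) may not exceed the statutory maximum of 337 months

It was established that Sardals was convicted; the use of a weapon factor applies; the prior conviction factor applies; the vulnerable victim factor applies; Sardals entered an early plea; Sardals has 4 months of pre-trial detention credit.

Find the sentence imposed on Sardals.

208 months

Use of a weapon enhancement: +31 months
Prior conviction enhancement: +4 months
Vulnerable victim enhancement: +25 months
Adjusted term: 175 months + 31 months + 4 months + 25 months = 235 months
Early plea reduction: 10% of 235 months = 23 months (rounded down)
After reduction: 235 − 23 = 212 months
Less pre-trial detention credit: 212 months − 4 months = 208 months
Cap at 337 months: 208 months is within the cap, no reduction.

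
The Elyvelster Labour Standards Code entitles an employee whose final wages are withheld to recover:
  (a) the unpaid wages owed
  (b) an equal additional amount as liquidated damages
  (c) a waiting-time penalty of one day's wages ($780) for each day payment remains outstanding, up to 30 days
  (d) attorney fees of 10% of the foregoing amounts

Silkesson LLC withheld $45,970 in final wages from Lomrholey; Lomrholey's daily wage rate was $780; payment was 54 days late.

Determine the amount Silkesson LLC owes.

Liquidated damages (equal amount): $45,970
Penalty days: min(54, 30) = 30
Waiting-time penalty: 30 × $780 = $23,400
Subtotal: $45,970 + $45,970 + $23,400 = $115,340
Attorney fees: 10% of $115,340 = $11,534
Total award: $115,340 + $11,534 = $126,874

$126,874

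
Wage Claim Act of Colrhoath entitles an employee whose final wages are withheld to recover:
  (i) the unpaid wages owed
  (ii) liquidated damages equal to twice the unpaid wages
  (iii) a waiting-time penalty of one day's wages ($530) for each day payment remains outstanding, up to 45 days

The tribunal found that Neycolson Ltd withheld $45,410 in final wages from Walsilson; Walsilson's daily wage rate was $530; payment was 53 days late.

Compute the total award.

Doubled: 2 × $45,410 = $90,820
Penalty days: min(53, 45) = 45
Waiting-time penalty: 45 × $530 = $23,850
Total award: $45,410 + $90,820 + $23,850 = $160,080

$160,080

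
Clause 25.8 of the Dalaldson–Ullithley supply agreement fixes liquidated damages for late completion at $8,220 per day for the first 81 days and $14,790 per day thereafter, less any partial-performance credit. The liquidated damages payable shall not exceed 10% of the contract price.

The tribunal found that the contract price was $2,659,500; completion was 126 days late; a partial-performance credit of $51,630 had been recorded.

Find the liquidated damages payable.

First 81 days: 81 × $8,220 = $665,820
Remaining days: (126 − 81) × $14,790 = $665,550
Accrued per-day damages: $665,820 + $665,550 = $1,331,370
Less partial-performance credit: $1,331,370 − $51,630 = $1,279,740
Cap: 10% of $2,659,500 = $265,950
Cap at $265,950: $1,279,740 exceeds the cap → $265,950

$265,950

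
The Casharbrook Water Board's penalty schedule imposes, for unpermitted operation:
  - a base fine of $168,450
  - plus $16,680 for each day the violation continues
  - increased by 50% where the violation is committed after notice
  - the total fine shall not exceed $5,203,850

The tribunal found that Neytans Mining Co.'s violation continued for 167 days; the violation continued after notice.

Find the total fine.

Per-day component: 167 × $16,680 = $2,785,560
Base plus per-day: $168,450 + $2,785,560 = $2,954,010
Enhancement: 50% of $2,954,010 = $1,477,005
Enhanced fine: $2,954,010 + $1,477,005 = $4,431,015
Cap at $5,203,850: $4,431,015 is within the cap, no reduction.

$4,431,015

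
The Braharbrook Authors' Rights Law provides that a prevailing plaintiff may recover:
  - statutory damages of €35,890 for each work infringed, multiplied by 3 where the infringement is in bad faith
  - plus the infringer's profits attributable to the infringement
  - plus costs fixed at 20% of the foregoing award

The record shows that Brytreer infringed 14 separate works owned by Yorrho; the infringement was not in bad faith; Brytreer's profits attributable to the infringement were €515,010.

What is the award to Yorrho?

Statutory damages: 14 × €35,890 = €502,460
Infringement not in bad faith: no ×3 enhancement.
Combined award: €502,460 + €515,010 = €1,017,470
Costs: 20% of €1,017,470 = €203,494
Award plus costs: €1,017,470 + €203,494 = €1,220,964

€1,220,964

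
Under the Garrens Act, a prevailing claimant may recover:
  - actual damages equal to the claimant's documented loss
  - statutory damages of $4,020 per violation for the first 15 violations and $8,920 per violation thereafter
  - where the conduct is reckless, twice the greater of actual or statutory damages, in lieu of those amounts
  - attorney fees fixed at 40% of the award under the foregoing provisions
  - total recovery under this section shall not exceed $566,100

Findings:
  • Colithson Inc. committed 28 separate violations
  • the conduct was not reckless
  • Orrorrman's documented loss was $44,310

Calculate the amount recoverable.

First 15 violations: 15 × $4,020 = $60,300
Remaining violations: (28 − 15) × $8,920 = $115,960
Statutory damages: $60,300 + $115,960 = $176,260
Conduct not reckless: the in-lieu enhancement does not apply.
Actual plus statutory damages: $44,310 + $176,260 = $220,570
Attorney fees: 40% of $220,570 = $88,228
Total before cap: $220,570 + $88,228 = $308,798
Cap at $566,100: $308,798 is within the cap, no reduction.

$308,798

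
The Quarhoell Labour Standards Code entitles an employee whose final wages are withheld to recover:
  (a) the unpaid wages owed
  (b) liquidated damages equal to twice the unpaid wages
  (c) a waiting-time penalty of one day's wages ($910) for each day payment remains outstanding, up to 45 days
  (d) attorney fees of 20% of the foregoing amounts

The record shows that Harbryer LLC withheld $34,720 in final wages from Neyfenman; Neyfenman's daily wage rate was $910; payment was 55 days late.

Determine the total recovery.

$174,132

Doubled: 2 × $34,720 = $69,440
Penalty days: min(55, 45) = 45
Waiting-time penalty: 45 × $910 = $40,950
Subtotal: $34,720 + $69,440 + $40,950 = $145,110
Attorney fees: 20% of $145,110 = $29,022
Total award: $145,110 + $29,022 = $174,132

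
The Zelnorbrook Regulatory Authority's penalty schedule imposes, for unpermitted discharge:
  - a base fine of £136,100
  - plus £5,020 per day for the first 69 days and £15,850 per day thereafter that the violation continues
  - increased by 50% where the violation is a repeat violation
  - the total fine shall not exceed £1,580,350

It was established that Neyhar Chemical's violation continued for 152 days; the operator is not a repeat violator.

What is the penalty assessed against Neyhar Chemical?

£1,580,350

First 69 days: 69 × £5,020 = £346,380
Remaining days: (152 − 69) × £15,850 = £1,315,550
Per-day component: £346,380 + £1,315,550 = £1,661,930
Base plus per-day: £136,100 + £1,661,930 = £1,798,030
The operator is not a repeat violator: no 50% increase.
Cap at £1,580,350: £1,798,030 exceeds the cap → £1,580,350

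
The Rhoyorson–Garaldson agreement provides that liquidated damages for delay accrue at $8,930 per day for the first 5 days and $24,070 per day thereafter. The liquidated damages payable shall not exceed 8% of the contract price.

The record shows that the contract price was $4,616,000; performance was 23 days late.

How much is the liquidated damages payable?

Liquidated damages: $369,280

First 5 days: 5 × $8,930 = $44,650
Remaining days: (23 − 5) × $24,070 = $433,260
Accrued per-day damages: $44,650 + $433,260 = $477,910
Cap: 8% of $4,616,000 = $369,280
Cap at $369,280: $477,910 exceeds the cap → $369,280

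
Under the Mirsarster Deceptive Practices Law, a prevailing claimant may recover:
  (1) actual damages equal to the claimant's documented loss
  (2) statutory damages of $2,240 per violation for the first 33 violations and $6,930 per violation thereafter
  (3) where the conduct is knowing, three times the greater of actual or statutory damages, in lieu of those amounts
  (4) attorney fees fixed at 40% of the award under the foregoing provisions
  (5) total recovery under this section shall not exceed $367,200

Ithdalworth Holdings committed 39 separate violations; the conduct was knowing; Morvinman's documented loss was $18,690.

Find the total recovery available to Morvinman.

$367,200

First 33 violations: 33 × $2,240 = $73,920
Remaining violations: (39 − 33) × $6,930 = $41,580
Statutory damages: $73,920 + $41,580 = $115,500
Greater of actual damages ($18,690) or statutory damages ($115,500): $115,500
Trebled: 3 × $115,500 = $346,500
Attorney fees: 40% of $346,500 = $138,600
Total before cap: $346,500 + $138,600 = $485,100
Cap at $367,200: $485,100 exceeds the cap → $367,200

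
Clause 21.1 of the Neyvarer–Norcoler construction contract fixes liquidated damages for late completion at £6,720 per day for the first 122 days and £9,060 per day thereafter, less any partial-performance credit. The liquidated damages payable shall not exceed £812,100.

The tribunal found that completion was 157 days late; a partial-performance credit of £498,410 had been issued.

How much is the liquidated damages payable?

£638,530

First 122 days: 122 × £6,720 = £819,840
Remaining days: (157 − 122) × £9,060 = £317,100
Accrued per-day damages: £819,840 + £317,100 = £1,136,940
Less partial-performance credit: £1,136,940 − £498,410 = £638,530
Cap at £812,100: £638,530 is within the cap, no reduction.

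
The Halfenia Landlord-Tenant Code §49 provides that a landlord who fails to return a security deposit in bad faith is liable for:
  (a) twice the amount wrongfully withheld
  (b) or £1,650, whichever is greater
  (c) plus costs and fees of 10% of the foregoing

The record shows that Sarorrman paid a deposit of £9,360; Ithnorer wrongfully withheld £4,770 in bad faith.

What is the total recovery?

£10,494

Doubled: 2 × £4,770 = £9,540
Minimum £1,650: £9,540 meets the minimum, no increase.
Costs and fees: 10% of £9,540 = £954
Total recovery: £9,540 + £954 = £10,494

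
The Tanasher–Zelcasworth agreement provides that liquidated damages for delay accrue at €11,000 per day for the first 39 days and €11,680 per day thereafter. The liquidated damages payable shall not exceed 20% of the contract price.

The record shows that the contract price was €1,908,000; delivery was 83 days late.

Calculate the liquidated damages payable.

First 39 days: 39 × €11,000 = €429,000
Remaining days: (83 − 39) × €11,680 = €513,920
Accrued per-day damages: €429,000 + €513,920 = €942,920
Cap: 20% of €1,908,000 = €381,600
Cap at €381,600: €942,920 exceeds the cap → €381,600

€381,600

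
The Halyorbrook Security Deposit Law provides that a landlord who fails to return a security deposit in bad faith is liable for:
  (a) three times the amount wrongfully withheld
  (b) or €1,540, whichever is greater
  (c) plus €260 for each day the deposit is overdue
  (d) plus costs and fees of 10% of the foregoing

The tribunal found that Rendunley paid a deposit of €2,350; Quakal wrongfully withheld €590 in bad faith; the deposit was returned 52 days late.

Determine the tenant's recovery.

Trebled: 3 × €590 = €1,770
Minimum €1,540: €1,770 meets the minimum, no increase.
Late-return penalty: 52 × €260 = €13,520
Damages plus late penalty: €1,770 + €13,520 = €15,290
Costs and fees: 10% of €15,290 = €1,529
Total recovery: €15,290 + €1,529 = €16,819

€16,819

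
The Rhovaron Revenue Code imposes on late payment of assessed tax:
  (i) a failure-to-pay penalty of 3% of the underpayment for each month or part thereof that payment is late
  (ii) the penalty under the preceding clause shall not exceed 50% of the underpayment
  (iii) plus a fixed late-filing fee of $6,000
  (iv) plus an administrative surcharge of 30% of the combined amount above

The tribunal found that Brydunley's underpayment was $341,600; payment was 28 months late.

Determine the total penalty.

$229,840

Accrued rate: 3% × 28 = 84%, capped at 50% → 50%
Failure-to-pay penalty: 50% of $341,600 = $170,800
Penalty before surcharge: $170,800 + $6,000 = $176,800
Administrative surcharge: 30% of $176,800 = $53,040
Total penalty: $176,800 + $53,040 = $229,840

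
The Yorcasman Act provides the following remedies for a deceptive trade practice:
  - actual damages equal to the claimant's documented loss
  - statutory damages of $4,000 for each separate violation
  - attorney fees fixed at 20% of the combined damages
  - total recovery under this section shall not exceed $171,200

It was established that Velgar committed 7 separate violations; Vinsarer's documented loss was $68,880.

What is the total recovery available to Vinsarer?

Total recovery: $116,256

Statutory damages: 7 × $4,000 = $28,000
Combined damages: $68,880 + $28,000 = $96,880
Attorney fees: 20% of $96,880 = $19,376
Total before cap: $96,880 + $19,376 = $116,256
Cap at $171,200: $116,256 is within the cap, no reduction.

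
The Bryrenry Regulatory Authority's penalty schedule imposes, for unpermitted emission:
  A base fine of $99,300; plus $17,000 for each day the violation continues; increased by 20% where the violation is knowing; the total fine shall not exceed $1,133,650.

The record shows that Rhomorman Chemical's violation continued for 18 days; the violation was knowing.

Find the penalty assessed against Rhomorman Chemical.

Per-day component: 18 × $17,000 = $306,000
Base plus per-day: $99,300 + $306,000 = $405,300
Enhancement: 20% of $405,300 = $81,060
Enhanced fine: $405,300 + $81,060 = $486,360
Cap at $1,133,650: $486,360 is within the cap, no reduction.

$486,360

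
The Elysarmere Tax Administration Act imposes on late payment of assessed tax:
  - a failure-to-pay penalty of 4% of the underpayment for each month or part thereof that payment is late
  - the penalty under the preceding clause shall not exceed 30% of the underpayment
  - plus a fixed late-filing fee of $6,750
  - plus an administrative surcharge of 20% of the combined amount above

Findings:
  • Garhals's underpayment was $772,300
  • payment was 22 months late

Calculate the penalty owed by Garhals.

Accrued rate: 4% × 22 = 88%, capped at 30% → 30%
Failure-to-pay penalty: 30% of $772,300 = $231,690
Penalty before surcharge: $231,690 + $6,750 = $238,440
Administrative surcharge: 20% of $238,440 = $47,688
Total penalty: $238,440 + $47,688 = $286,128

$286,128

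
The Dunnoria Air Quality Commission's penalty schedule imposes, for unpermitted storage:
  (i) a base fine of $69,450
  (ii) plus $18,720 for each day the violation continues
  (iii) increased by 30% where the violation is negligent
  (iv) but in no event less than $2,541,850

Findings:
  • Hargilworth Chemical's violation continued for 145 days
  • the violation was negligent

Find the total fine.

Per-day component: 145 × $18,720 = $2,714,400
Base plus per-day: $69,450 + $2,714,400 = $2,783,850
Enhancement: 30% of $2,783,850 = $835,155
Enhanced fine: $2,783,850 + $835,155 = $3,619,005
Minimum $2,541,850: $3,619,005 meets the minimum, no increase.

$3,619,005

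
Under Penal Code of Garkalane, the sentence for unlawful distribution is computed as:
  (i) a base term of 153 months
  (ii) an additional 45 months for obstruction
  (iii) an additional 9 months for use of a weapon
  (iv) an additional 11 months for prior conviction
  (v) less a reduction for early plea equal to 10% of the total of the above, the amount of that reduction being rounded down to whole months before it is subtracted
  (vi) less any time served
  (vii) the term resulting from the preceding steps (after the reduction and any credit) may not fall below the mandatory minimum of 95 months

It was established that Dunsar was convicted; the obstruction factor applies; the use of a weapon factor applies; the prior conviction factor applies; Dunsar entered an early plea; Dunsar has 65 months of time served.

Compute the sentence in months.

Obstruction enhancement: +45 months
Use of a weapon enhancement: +9 months
Prior conviction enhancement: +11 months
Adjusted term: 153 months + 45 months + 9 months + 11 months = 218 months
Early plea reduction: 10% of 218 months = 21 months (rounded down)
After reduction: 218 − 21 = 197 months
Less time served: 197 months − 65 months = 132 months
Minimum 95 months: 132 months meets the minimum, no increase.

132 months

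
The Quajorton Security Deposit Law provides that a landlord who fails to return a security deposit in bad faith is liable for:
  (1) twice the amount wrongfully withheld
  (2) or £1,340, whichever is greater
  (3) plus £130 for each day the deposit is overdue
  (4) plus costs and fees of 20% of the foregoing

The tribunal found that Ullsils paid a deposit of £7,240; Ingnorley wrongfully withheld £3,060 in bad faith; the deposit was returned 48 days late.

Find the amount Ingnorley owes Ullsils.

Recovery: £14,832

Doubled: 2 × £3,060 = £6,120
Minimum £1,340: £6,120 meets the minimum, no increase.
Late-return penalty: 48 × £130 = £6,240
Damages plus late penalty: £6,120 + £6,240 = £12,360
Costs and fees: 20% of £12,360 = £2,472
Total recovery: £12,360 + £2,472 = £14,832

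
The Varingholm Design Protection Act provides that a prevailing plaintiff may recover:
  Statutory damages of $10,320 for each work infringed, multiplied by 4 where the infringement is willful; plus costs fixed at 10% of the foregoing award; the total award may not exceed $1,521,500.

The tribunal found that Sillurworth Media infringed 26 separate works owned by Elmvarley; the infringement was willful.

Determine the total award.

$1,180,608

Statutory damages: 26 × $10,320 = $268,320
Multiplied by 4: 4 × $268,320 = $1,073,280
Costs: 10% of $1,073,280 = $107,328
Award plus costs: $1,073,280 + $107,328 = $1,180,608
Cap at $1,521,500: $1,180,608 is within the cap, no reduction.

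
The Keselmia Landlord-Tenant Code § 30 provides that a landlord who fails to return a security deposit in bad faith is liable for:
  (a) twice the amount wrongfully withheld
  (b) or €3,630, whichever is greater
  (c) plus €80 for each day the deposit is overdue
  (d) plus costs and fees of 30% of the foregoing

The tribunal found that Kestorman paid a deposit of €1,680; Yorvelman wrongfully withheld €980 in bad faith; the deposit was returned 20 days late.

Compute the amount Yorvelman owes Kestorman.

€6,799

Doubled: 2 × €980 = €1,960
Minimum €3,630: €1,960 is below the minimum → €3,630
Late-return penalty: 20 × €80 = €1,600
Damages plus late penalty: €3,630 + €1,600 = €5,230
Costs and fees: 30% of €5,230 = €1,569
Total recovery: €5,230 + €1,569 = €6,799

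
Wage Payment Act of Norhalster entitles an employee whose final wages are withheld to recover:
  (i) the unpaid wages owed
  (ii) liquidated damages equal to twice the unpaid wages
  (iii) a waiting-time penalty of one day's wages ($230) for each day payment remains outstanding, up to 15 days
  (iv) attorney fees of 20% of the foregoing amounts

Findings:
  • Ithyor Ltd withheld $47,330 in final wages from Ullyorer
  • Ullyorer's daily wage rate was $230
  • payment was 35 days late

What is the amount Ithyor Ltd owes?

Doubled: 2 × $47,330 = $94,660
Penalty days: min(35, 15) = 15
Waiting-time penalty: 15 × $230 = $3,450
Subtotal: $47,330 + $94,660 + $3,450 = $145,440
Attorney fees: 20% of $145,440 = $29,088
Total award: $145,440 + $29,088 = $174,528

$174,528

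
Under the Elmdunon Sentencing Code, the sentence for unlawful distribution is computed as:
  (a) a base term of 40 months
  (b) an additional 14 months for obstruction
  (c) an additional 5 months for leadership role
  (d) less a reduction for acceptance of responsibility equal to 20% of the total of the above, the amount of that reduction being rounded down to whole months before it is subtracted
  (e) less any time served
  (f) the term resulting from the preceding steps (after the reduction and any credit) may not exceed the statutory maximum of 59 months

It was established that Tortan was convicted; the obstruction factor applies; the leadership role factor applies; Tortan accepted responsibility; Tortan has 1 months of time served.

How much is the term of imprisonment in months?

47 months

Obstruction enhancement: +14 months
Leadership role enhancement: +5 months
Adjusted term: 40 months + 14 months + 5 months = 59 months
Acceptance of responsibility reduction: 20% of 59 months = 11 months (rounded down)
After reduction: 59 − 11 = 48 months
Less time served: 48 months − 1 months = 47 months
Cap at 59 months: 47 months is within the cap, no reduction.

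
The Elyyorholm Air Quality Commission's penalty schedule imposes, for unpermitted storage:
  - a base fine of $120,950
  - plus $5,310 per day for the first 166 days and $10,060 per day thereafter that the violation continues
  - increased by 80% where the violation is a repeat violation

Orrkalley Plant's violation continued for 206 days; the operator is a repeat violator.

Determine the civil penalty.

First 166 days: 166 × $5,310 = $881,460
Remaining days: (206 − 166) × $10,060 = $402,400
Per-day component: $881,460 + $402,400 = $1,283,860
Base plus per-day: $120,950 + $1,283,860 = $1,404,810
Enhancement: 80% of $1,404,810 = $1,123,848
Enhanced fine: $1,404,810 + $1,123,848 = $2,528,658

$2,528,658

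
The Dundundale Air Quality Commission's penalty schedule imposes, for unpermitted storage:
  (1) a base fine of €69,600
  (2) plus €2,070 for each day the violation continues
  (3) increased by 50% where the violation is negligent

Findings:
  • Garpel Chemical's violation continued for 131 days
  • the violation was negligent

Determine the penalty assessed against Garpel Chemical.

€511,155

Per-day component: 131 × €2,070 = €271,170
Base plus per-day: €69,600 + €271,170 = €340,770
Enhancement: 50% of €340,770 = €170,385
Enhanced fine: €340,770 + €170,385 = €511,155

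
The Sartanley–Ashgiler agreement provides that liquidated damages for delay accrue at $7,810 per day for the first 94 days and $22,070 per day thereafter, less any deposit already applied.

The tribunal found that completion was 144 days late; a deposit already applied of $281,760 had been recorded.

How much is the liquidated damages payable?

First 94 days: 94 × $7,810 = $734,140
Remaining days: (144 − 94) × $22,070 = $1,103,500
Accrued per-day damages: $734,140 + $1,103,500 = $1,837,640
Less deposit already applied: $1,837,640 − $281,760 = $1,555,880

$1,555,880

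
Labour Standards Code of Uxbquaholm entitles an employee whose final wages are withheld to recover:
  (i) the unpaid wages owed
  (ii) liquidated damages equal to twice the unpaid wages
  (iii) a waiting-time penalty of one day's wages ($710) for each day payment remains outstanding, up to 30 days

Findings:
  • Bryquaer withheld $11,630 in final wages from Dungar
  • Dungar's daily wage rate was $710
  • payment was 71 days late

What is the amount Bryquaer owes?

Doubled: 2 × $11,630 = $23,260
Penalty days: min(71, 30) = 30
Waiting-time penalty: 30 × $710 = $21,300
Total award: $11,630 + $23,260 + $21,300 = $56,190

Total award: $56,190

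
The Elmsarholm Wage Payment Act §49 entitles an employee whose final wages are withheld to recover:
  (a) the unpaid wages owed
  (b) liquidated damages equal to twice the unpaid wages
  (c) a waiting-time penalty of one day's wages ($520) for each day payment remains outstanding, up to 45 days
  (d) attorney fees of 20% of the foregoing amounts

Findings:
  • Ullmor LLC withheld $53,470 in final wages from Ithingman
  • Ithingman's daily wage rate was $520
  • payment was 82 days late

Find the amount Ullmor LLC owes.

Doubled: 2 × $53,470 = $106,940
Penalty days: min(82, 45) = 45
Waiting-time penalty: 45 × $520 = $23,400
Subtotal: $53,470 + $106,940 + $23,400 = $183,810
Attorney fees: 20% of $183,810 = $36,762
Total award: $183,810 + $36,762 = $220,572

$220,572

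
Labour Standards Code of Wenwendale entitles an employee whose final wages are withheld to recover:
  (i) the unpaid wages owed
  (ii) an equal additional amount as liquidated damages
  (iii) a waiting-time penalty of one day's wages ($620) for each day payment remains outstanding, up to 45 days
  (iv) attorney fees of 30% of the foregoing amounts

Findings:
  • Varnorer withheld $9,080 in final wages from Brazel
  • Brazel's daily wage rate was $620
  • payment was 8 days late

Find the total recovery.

Liquidated damages (equal amount): $9,080
Penalty days: min(8, 45) = 8
Waiting-time penalty: 8 × $620 = $4,960
Subtotal: $9,080 + $9,080 + $4,960 = $23,120
Attorney fees: 30% of $23,120 = $6,936
Total award: $23,120 + $6,936 = $30,056

Total award: $30,056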